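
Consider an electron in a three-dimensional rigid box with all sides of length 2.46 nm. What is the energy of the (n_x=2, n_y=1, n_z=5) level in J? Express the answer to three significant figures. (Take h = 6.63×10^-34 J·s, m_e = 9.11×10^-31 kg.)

E = 2.99×10^-19 J

For a 3D rectangular well E = (h²/8m_e)·Σ n_i²/L_i² = (6.63×10^-34)²/(8·9.11×10^-31) · [2²/(2.46 nm)² + 1²/(2.46 nm)² + 5²/(2.46 nm)²].
Evaluating gives E = 2.99×10^-19 J.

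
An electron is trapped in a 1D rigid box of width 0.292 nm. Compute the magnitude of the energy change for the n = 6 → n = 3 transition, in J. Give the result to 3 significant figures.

|ΔE| = 1.91×10^-17 J

E_1 = h²/(8m_eL²) = 7.066×10^-19 J.
|ΔE| = |6² − 3²|·E_1 = 27·7.066×10^-19 J = 1.91×10^-17 J.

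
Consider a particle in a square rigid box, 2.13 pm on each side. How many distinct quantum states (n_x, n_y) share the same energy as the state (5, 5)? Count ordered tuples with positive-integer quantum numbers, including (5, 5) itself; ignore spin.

degeneracy = 3

The level has n_x² + n_y² = 50. The ordered positive-integer solutions are (1, 7), (5, 5), (7, 1).
That gives 3 states.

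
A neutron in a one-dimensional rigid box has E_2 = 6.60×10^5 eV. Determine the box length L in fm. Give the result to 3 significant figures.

L = 35.2 fm

From E_n = n²h²/(8m_nL²), L = n·h/√(8m_nE_n).
E_2 = 6.60×10^5 eV = 1.057×10^-13 J, so L = 2·6.626×10^-34/√(8·1.675×10^-27·1.057×10^-13) = 3.52×10^-14 m = 35.2 fm.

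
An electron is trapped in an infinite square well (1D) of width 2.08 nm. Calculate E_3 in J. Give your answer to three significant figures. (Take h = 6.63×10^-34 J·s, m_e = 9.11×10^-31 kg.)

E_3 = 1.25×10^-19 J

For an infinite well E_n = n²h²/(8m_eL²), so E_1 = h²/(8m_eL²) = (6.63×10^-34)²/(8·9.11×10^-31·(2.08×10^-9 m)²) = 1.394×10^-20 J.
Then E_3 = 3²·E_1 = 9·1.394×10^-20 J = 1.25×10^-19 J.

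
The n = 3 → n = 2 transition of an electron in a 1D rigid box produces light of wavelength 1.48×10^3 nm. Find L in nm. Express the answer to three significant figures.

The photon carries ΔE = hc/λ = 6.626×10^-34·2.998×10^8/1.48×10^-6 m = 1.342×10^-19 J.
Since ΔE = (3² − 2²)E_1, E_1 = 2.684×10^-20 J, and L = h/√(8m_eE_1) = 1.50×10^-9 m = 1.50 nm.

L = 1.50 nm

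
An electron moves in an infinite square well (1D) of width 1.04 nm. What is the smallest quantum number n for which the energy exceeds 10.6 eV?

E_1 = h²/(8m_eL²) = 5.570×10^-20 J = 0.3477 eV.
Need n² > 10.6/0.3477 = 30.49, i.e. n > 5.522.
The smallest integer satisfying this is n = 6.

n = 6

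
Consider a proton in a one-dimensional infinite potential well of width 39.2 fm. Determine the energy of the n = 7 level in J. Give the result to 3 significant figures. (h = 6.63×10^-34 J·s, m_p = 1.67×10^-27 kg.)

E_7 = 1.05×10^-12 J

For an infinite well E_n = n²h²/(8m_pL²), so E_1 = h²/(8m_pL²) = (6.63×10^-34)²/(8·1.67×10^-27·(3.92×10^-14 m)²) = 2.141×10^-14 J.
Then E_7 = 7²·E_1 = 49·2.141×10^-14 J = 1.05×10^-12 J.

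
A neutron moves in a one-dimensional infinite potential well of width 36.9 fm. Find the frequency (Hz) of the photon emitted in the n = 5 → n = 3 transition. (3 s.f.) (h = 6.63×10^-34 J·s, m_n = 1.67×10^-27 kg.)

f = 5.83×10^20 Hz

E_1 = h²/(8m_nL²) = 2.416×10^-14 J and ΔE = (5² − 3²)E_1 = 3.866×10^-13 J.
f = ΔE/h = 3.866×10^-13/6.63×10^-34 = 5.83×10^20 Hz.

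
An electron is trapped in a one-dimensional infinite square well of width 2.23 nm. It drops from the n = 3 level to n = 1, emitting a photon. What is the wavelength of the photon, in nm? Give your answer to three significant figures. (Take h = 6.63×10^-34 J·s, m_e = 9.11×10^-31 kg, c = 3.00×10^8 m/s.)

E_1 = h²/(8m_eL²) = 1.213×10^-20 J, so ΔE = (3² − 1²)E_1 = 9.704×10^-20 J.
λ = hc/ΔE = (6.63×10^-34·3.00×10^8)/9.704×10^-20 = 2.05×10^-6 m = 2.05×10^3 nm.

λ = 2.05×10^3 nm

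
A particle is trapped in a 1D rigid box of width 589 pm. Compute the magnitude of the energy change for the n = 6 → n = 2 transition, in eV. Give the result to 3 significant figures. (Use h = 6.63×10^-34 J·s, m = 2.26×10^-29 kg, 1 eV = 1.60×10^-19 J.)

E_1 = h²/(8mL²) = 7.008×10^-21 J.
|ΔE| = |6² − 2²|·E_1 = 32·7.008×10^-21 J = 2.243×10^-19 J = 1.40 eV.

|ΔE| = 1.40 eV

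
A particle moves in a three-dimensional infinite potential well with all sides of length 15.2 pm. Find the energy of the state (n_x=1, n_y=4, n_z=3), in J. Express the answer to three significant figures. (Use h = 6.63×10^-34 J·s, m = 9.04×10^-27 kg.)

E = 6.84×10^-19 J

For a 3D rectangular well E = (h²/8m)·Σ n_i²/L_i² = (6.63×10^-34)²/(8·9.04×10^-27) · [1²/(15.2 pm)² + 4²/(15.2 pm)² + 3²/(15.2 pm)²].
Evaluating gives E = 6.84×10^-19 J.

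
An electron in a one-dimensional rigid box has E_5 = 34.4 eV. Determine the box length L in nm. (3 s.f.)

From E_n = n²h²/(8m_eL²), L = n·h/√(8m_eE_n).
E_5 = 34.4 eV = 5.511×10^-18 J, so L = 5·6.626×10^-34/√(8·9.109×10^-31·5.511×10^-18) = 5.23×10^-10 m = 0.523 nm.

L = 0.523 nm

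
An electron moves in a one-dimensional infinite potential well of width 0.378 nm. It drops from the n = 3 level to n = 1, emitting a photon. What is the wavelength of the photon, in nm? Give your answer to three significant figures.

λ = 58.9 nm

E_1 = h²/(8m_eL²) = 4.217×10^-19 J, so ΔE = (3² − 1²)E_1 = 3.374×10^-18 J.
λ = hc/ΔE = (6.626×10^-34·2.998×10^8)/3.374×10^-18 = 5.89×10^-8 m = 58.9 nm.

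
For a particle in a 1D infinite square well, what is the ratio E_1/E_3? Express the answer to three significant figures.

0.111

E_n ∝ n², so E_1/E_3 = 1²/3² = 1/9 = 0.111.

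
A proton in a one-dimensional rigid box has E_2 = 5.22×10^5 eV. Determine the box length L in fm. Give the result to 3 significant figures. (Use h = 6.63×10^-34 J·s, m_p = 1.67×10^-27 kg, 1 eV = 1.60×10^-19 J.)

L = 39.7 fm

From E_n = n²h²/(8m_pL²), L = n·h/√(8m_pE_n).
E_2 = 5.22×10^5 eV = 8.352×10^-14 J, so L = 2·6.63×10^-34/√(8·1.67×10^-27·8.352×10^-14) = 3.97×10^-14 m = 39.7 fm.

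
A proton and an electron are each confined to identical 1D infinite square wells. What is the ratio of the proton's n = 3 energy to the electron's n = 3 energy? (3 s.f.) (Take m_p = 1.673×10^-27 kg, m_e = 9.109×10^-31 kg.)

5.44×10^-4

E_n ∝ 1/m at fixed n and L, so the ratio is m_e/m_p = 9.109×10^-31/1.673×10^-27 = 5.44×10^-4.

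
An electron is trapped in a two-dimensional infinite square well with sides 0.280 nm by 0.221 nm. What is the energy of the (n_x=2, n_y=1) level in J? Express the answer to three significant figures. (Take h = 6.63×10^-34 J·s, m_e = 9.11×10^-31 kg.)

E = 4.31×10^-18 J

For a 2D rectangular well E = (h²/8m_e)·Σ n_i²/L_i² = (6.63×10^-34)²/(8·9.11×10^-31) · [2²/(0.280 nm)² + 1²/(0.221 nm)²].
Evaluating gives E = 4.31×10^-18 J.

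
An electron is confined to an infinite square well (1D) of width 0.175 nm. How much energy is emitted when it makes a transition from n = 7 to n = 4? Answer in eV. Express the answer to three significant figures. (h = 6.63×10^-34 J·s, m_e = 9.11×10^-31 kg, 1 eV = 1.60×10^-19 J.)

|ΔE| = 406 eV

E_1 = h²/(8m_eL²) = 1.969×10^-18 J.
|ΔE| = |7² − 4²|·E_1 = 33·1.969×10^-18 J = 6.498×10^-17 J = 406 eV.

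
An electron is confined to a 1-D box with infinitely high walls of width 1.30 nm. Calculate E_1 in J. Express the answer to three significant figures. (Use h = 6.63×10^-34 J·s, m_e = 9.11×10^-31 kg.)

E_1 = 3.57×10^-20 J

For an infinite well E_n = n²h²/(8m_eL²), so E_1 = h²/(8m_eL²) = (6.63×10^-34)²/(8·9.11×10^-31·(1.30×10^-9 m)²) = 3.569×10^-20 J.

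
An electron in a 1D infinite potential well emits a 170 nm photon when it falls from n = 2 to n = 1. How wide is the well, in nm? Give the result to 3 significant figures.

L = 0.393 nm

The photon carries ΔE = hc/λ = 6.626×10^-34·2.998×10^8/1.70×10^-7 m = 1.169×10^-18 J.
Since ΔE = (2² − 1²)E_1, E_1 = 3.897×10^-19 J, and L = h/√(8m_eE_1) = 3.93×10^-10 m = 0.393 nm.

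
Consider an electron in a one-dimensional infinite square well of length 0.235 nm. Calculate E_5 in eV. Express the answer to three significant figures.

For an infinite well E_n = n²h²/(8m_eL²), so E_1 = h²/(8m_eL²) = (6.626×10^-34)²/(8·9.109×10^-31·(2.35×10^-10 m)²) = 1.091×10^-18 J.
Then E_5 = 5²·E_1 = 25·1.091×10^-18 J = 2.728×10^-17 J.
Converting, E_5 = 2.728×10^-17 J / (1.602×10^-19 J/eV) = 170 eV.

E_5 = 170 eV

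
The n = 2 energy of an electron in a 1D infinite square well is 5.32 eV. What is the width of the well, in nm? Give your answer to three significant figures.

L = 0.532 nm

From E_n = n²h²/(8m_eL²), L = n·h/√(8m_eE_n).
E_2 = 5.32 eV = 8.523×10^-19 J, so L = 2·6.626×10^-34/√(8·9.109×10^-31·8.523×10^-19) = 5.32×10^-10 m = 0.532 nm.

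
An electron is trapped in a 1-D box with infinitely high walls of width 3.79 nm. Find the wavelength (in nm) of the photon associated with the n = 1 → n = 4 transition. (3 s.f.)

λ = 3.16×10^3 nm

E_1 = h²/(8m_eL²) = 4.194×10^-21 J, so ΔE = (4² − 1²)E_1 = 6.291×10^-20 J.
λ = hc/ΔE = (6.626×10^-34·2.998×10^8)/6.291×10^-20 = 3.16×10^-6 m = 3.16×10^3 nm.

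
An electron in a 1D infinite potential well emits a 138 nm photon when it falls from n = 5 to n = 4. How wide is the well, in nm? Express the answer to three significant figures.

The photon carries ΔE = hc/λ = 6.626×10^-34·2.998×10^8/1.38×10^-7 m = 1.439×10^-18 J.
Since ΔE = (5² − 4²)E_1, E_1 = 1.599×10^-19 J, and L = h/√(8m_eE_1) = 6.14×10^-10 m = 0.614 nm.

L = 0.614 nm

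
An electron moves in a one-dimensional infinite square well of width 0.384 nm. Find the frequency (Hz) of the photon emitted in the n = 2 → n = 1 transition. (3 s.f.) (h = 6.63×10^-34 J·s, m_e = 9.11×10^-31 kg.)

E_1 = h²/(8m_eL²) = 4.090×10^-19 J and ΔE = (2² − 1²)E_1 = 1.227×10^-18 J.
f = ΔE/h = 1.227×10^-18/6.63×10^-34 = 1.85×10^15 Hz.

f = 1.85×10^15 Hz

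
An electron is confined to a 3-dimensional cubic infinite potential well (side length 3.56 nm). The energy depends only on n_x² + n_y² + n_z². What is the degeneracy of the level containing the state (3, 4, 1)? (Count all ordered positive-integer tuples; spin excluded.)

degeneracy = 6

The level has n_x² + n_y² + n_z² = 26. The ordered positive-integer solutions are (1, 3, 4), (1, 4, 3), (3, 1, 4), (3, 4, 1), (4, 1, 3), (4, 3, 1).
That gives 6 states.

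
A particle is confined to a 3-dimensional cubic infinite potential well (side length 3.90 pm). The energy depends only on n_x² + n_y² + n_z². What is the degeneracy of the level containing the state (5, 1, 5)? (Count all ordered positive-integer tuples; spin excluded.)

degeneracy = 6

The level has n_x² + n_y² + n_z² = 51. The ordered positive-integer solutions are (1, 1, 7), (1, 5, 5), (1, 7, 1), (5, 1, 5), (5, 5, 1), (7, 1, 1).
That gives 6 states.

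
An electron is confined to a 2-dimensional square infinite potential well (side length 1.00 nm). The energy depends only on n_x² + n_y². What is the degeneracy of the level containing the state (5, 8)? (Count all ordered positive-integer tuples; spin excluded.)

The level has n_x² + n_y² = 89. The ordered positive-integer solutions are (5, 8), (8, 5).
That gives 2 states.

degeneracy = 2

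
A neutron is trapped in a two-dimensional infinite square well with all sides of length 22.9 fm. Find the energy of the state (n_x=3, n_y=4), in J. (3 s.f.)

E = 1.56×10^-12 J

For a 2D rectangular well E = (h²/8m_n)·Σ n_i²/L_i² = (6.626×10^-34)²/(8·1.675×10^-27) · [3²/(22.9 fm)² + 4²/(22.9 fm)²].
Evaluating gives E = 1.56×10^-12 J.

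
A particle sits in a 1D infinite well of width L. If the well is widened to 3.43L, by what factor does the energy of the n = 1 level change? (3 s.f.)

0.0850

E_n ∝ 1/L², so the energy scales by 1/3.43² = 0.0850.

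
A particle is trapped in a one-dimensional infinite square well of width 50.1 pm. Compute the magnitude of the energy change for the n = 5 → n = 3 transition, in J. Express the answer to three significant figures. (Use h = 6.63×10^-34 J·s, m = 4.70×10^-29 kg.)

|ΔE| = 7.45×10^-18 J

E_1 = h²/(8mL²) = 4.658×10^-19 J.
|ΔE| = |5² − 3²|·E_1 = 16·4.658×10^-19 J = 7.45×10^-18 J.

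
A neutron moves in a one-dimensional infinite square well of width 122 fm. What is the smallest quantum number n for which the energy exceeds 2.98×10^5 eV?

n = 5

E_1 = h²/(8m_nL²) = 2.201×10^-15 J = 1.374×10^4 eV.
Need n² > 2.98×10^5/1.374×10^4 = 21.69, i.e. n > 4.657.
The smallest integer satisfying this is n = 5.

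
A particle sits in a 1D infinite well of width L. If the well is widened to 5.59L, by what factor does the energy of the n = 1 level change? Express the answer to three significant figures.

0.0320

E_n ∝ 1/L², so the energy scales by 1/5.59² = 0.0320.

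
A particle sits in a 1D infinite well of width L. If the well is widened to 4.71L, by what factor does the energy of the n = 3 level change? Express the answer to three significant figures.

E_n ∝ 1/L², so the energy scales by 1/4.71² = 0.0451.

0.0451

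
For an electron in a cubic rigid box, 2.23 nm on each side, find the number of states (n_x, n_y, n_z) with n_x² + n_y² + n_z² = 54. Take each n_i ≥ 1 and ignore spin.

The level has n_x² + n_y² + n_z² = 54. The ordered positive-integer solutions are (1, 2, 7), (1, 7, 2), (2, 1, 7), (2, 5, 5), (2, 7, 1), (3, 3, 6), (3, 6, 3), (5, 2, 5), (5, 5, 2), (6, 3, 3), (7, 1, 2), (7, 2, 1).
That gives 12 states.

degeneracy = 12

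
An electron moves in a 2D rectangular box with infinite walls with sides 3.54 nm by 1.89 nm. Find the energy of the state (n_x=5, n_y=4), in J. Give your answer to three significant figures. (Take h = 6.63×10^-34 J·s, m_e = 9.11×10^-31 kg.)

For a 2D rectangular well E = (h²/8m_e)·Σ n_i²/L_i² = (6.63×10^-34)²/(8·9.11×10^-31) · [5²/(3.54 nm)² + 4²/(1.89 nm)²].
Evaluating gives E = 3.90×10^-19 J.

E = 3.90×10^-19 J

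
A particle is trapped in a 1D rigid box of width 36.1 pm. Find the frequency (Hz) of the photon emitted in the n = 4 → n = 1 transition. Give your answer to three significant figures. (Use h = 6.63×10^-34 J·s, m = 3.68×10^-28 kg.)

f = 2.59×10^15 Hz

E_1 = h²/(8mL²) = 1.146×10^-19 J and ΔE = (4² − 1²)E_1 = 1.719×10^-18 J.
f = ΔE/h = 1.719×10^-18/6.63×10^-34 = 2.59×10^15 Hz.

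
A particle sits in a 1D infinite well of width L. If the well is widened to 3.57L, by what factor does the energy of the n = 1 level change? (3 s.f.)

E_n ∝ 1/L², so the energy scales by 1/3.57² = 0.0785.

0.0785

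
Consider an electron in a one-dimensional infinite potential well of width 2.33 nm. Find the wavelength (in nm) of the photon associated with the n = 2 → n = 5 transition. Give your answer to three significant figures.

λ = 852 nm

E_1 = h²/(8m_eL²) = 1.110×10^-20 J, so ΔE = (5² − 2²)E_1 = 2.331×10^-19 J.
λ = hc/ΔE = (6.626×10^-34·2.998×10^8)/2.331×10^-19 = 8.52×10^-7 m = 852 nm.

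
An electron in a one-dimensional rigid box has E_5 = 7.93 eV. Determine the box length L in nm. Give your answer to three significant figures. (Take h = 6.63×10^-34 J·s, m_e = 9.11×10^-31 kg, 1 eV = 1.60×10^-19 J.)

L = 1.09 nm

From E_n = n²h²/(8m_eL²), L = n·h/√(8m_eE_n).
E_5 = 7.93 eV = 1.269×10^-18 J, so L = 5·6.63×10^-34/√(8·9.11×10^-31·1.269×10^-18) = 1.09×10^-9 m = 1.09 nm.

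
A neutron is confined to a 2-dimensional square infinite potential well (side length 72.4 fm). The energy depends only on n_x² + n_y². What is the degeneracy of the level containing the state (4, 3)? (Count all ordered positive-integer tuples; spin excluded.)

The level has n_x² + n_y² = 25. The ordered positive-integer solutions are (3, 4), (4, 3).
That gives 2 states.

degeneracy = 2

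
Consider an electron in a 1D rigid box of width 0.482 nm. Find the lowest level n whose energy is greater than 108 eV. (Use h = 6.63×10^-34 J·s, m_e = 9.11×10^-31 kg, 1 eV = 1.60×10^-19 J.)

E_1 = h²/(8m_eL²) = 2.596×10^-19 J = 1.623 eV.
Need n² > 108/1.623 = 66.54, i.e. n > 8.157.
The smallest integer satisfying this is n = 9.

n = 9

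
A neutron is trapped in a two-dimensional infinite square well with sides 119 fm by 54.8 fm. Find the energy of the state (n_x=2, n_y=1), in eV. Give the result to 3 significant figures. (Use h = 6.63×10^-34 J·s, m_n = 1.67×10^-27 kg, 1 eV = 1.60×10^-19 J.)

E = 1.27×10^5 eV

For a 2D rectangular well E = (h²/8m_n)·Σ n_i²/L_i² = (6.63×10^-34)²/(8·1.67×10^-27) · [2²/(119 fm)² + 1²/(54.8 fm)²].
Evaluating gives E = 2.025×10^-14 J = 1.27×10^5 eV.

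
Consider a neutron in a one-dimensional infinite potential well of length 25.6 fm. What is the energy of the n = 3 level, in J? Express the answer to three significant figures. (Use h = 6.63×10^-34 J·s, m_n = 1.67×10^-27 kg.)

E_3 = 4.52×10^-13 J

For an infinite well E_n = n²h²/(8m_nL²), so E_1 = h²/(8m_nL²) = (6.63×10^-34)²/(8·1.67×10^-27·(2.56×10^-14 m)²) = 5.020×10^-14 J.
Then E_3 = 3²·E_1 = 9·5.020×10^-14 J = 4.52×10^-13 J.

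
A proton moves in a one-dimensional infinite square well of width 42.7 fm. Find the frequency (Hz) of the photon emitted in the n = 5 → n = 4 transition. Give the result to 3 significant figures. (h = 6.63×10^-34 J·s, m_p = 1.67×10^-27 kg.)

E_1 = h²/(8m_pL²) = 1.805×10^-14 J and ΔE = (5² − 4²)E_1 = 1.625×10^-13 J.
f = ΔE/h = 1.625×10^-13/6.63×10^-34 = 2.45×10^20 Hz.

f = 2.45×10^20 Hz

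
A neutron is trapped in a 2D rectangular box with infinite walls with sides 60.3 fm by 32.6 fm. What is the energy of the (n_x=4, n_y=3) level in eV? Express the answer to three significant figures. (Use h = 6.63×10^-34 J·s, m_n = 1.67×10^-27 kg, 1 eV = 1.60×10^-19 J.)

For a 2D rectangular well E = (h²/8m_n)·Σ n_i²/L_i² = (6.63×10^-34)²/(8·1.67×10^-27) · [4²/(60.3 fm)² + 3²/(32.6 fm)²].
Evaluating gives E = 4.234×10^-13 J = 2.65×10^6 eV.

E = 2.65×10^6 eV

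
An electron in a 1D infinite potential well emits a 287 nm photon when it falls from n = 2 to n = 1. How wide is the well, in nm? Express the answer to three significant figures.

The photon carries ΔE = hc/λ = 6.626×10^-34·2.998×10^8/2.87×10^-7 m = 6.922×10^-19 J.
Since ΔE = (2² − 1²)E_1, E_1 = 2.307×10^-19 J, and L = h/√(8m_eE_1) = 5.11×10^-10 m = 0.511 nm.

L = 0.511 nm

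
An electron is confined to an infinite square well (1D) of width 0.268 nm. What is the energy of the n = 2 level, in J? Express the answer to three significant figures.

E_2 = 3.36×10^-18 J

For an infinite well E_n = n²h²/(8m_eL²), so E_1 = h²/(8m_eL²) = (6.626×10^-34)²/(8·9.109×10^-31·(2.68×10^-10 m)²) = 8.388×10^-19 J.
Then E_2 = 2²·E_1 = 4·8.388×10^-19 J = 3.36×10^-18 J.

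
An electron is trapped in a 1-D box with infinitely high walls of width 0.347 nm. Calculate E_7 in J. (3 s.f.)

For an infinite well E_n = n²h²/(8m_eL²), so E_1 = h²/(8m_eL²) = (6.626×10^-34)²/(8·9.109×10^-31·(3.47×10^-10 m)²) = 5.004×10^-19 J.
Then E_7 = 7²·E_1 = 49·5.004×10^-19 J = 2.45×10^-17 J.

E_7 = 2.45×10^-17 J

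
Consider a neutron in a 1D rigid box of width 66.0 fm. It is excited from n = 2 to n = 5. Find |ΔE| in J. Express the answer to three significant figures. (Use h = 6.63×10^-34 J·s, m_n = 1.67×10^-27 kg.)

E_1 = h²/(8m_nL²) = 7.553×10^-15 J.
|ΔE| = |2² − 5²|·E_1 = 21·7.553×10^-15 J = 1.59×10^-13 J.

|ΔE| = 1.59×10^-13 J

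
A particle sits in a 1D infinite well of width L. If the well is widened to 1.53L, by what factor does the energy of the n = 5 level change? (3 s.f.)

0.427

E_n ∝ 1/L², so the energy scales by 1/1.53² = 0.427.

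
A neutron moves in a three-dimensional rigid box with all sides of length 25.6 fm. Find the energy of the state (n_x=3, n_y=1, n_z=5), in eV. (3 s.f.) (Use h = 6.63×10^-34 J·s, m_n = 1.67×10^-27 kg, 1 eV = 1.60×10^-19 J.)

E = 1.10×10^7 eV

For a 3D rectangular well E = (h²/8m_n)·Σ n_i²/L_i² = (6.63×10^-34)²/(8·1.67×10^-27) · [3²/(25.6 fm)² + 1²/(25.6 fm)² + 5²/(25.6 fm)²].
Evaluating gives E = 1.757×10^-12 J = 1.10×10^7 eV.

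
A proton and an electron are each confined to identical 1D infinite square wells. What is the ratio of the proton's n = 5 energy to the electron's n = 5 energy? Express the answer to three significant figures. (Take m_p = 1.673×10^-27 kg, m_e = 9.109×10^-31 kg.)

5.44×10^-4

E_n ∝ 1/m at fixed n and L, so the ratio is m_e/m_p = 9.109×10^-31/1.673×10^-27 = 5.44×10^-4.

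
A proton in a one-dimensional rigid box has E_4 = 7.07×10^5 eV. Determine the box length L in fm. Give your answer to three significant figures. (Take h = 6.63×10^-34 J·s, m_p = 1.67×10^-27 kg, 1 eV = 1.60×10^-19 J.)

From E_n = n²h²/(8m_pL²), L = n·h/√(8m_pE_n).
E_4 = 7.07×10^5 eV = 1.131×10^-13 J, so L = 4·6.63×10^-34/√(8·1.67×10^-27·1.131×10^-13) = 6.82×10^-14 m = 68.2 fm.

L = 68.2 fm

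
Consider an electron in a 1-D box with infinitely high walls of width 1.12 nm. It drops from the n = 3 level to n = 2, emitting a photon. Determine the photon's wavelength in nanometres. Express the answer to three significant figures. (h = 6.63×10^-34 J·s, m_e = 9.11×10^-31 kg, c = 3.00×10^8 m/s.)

E_1 = h²/(8m_eL²) = 4.808×10^-20 J, so ΔE = (3² − 2²)E_1 = 2.404×10^-19 J.
λ = hc/ΔE = (6.63×10^-34·3.00×10^8)/2.404×10^-19 = 8.27×10^-7 m = 827 nm.

λ = 827 nm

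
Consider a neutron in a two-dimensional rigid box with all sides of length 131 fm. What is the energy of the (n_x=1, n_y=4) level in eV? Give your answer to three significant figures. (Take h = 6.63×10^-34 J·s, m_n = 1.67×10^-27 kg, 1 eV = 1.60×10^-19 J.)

E = 2.04×10^5 eV

For a 2D rectangular well E = (h²/8m_n)·Σ n_i²/L_i² = (6.63×10^-34)²/(8·1.67×10^-27) · [1²/(131 fm)² + 4²/(131 fm)²].
Evaluating gives E = 3.259×10^-14 J = 2.04×10^5 eV.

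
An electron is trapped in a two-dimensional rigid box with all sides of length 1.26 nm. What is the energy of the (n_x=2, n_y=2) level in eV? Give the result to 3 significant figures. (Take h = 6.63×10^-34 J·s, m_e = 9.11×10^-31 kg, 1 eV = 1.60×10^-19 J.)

E = 1.90 eV

For a 2D rectangular well E = (h²/8m_e)·Σ n_i²/L_i² = (6.63×10^-34)²/(8·9.11×10^-31) · [2²/(1.26 nm)² + 2²/(1.26 nm)²].
Evaluating gives E = 3.039×10^-19 J = 1.90 eV.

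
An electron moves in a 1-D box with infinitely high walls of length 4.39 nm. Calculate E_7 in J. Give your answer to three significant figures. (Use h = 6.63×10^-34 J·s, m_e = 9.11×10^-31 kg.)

For an infinite well E_n = n²h²/(8m_eL²), so E_1 = h²/(8m_eL²) = (6.63×10^-34)²/(8·9.11×10^-31·(4.39×10^-9 m)²) = 3.130×10^-21 J.
Then E_7 = 7²·E_1 = 49·3.130×10^-21 J = 1.53×10^-19 J.

E_7 = 1.53×10^-19 J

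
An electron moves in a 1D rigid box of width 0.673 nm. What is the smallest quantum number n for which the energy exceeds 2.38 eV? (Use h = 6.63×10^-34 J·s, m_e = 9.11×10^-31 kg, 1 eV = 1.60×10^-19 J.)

E_1 = h²/(8m_eL²) = 1.332×10^-19 J = 0.8325 eV.
Need n² > 2.38/0.8325 = 2.859, i.e. n > 1.691.
The smallest integer satisfying this is n = 2.

n = 2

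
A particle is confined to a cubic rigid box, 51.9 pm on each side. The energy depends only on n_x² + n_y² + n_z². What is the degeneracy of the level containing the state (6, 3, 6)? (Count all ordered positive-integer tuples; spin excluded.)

The level has n_x² + n_y² + n_z² = 81. The ordered positive-integer solutions are (1, 4, 8), (1, 8, 4), (3, 6, 6), (4, 1, 8), (4, 4, 7), (4, 7, 4), (4, 8, 1), (6, 3, 6), (6, 6, 3), (7, 4, 4), (8, 1, 4), (8, 4, 1).
That gives 12 states.

degeneracy = 12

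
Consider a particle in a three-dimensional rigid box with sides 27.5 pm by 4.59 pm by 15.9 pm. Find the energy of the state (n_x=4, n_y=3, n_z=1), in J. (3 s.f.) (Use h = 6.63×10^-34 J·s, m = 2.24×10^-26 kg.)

E = 1.11×10^-18 J

For a 3D rectangular well E = (h²/8m)·Σ n_i²/L_i² = (6.63×10^-34)²/(8·2.24×10^-26) · [4²/(27.5 pm)² + 3²/(4.59 pm)² + 1²/(15.9 pm)²].
Evaluating gives E = 1.11×10^-18 J.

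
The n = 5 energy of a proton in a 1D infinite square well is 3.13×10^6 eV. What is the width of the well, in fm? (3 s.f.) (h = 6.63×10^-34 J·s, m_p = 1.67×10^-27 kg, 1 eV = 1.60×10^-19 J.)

L = 40.5 fm

From E_n = n²h²/(8m_pL²), L = n·h/√(8m_pE_n).
E_5 = 3.13×10^6 eV = 5.008×10^-13 J, so L = 5·6.63×10^-34/√(8·1.67×10^-27·5.008×10^-13) = 4.05×10^-14 m = 40.5 fm.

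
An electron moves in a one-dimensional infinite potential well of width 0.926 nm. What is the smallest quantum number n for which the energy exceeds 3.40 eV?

n = 3

E_1 = h²/(8m_eL²) = 7.026×10^-20 J = 0.4386 eV.
Need n² > 3.40/0.4386 = 7.752, i.e. n > 2.784.
The smallest integer satisfying this is n = 3.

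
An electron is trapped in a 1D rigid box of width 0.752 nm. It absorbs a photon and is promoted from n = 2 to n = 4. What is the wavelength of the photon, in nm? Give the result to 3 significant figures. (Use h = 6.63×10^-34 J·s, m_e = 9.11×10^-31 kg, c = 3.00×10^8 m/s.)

E_1 = h²/(8m_eL²) = 1.067×10^-19 J, so ΔE = (4² − 2²)E_1 = 1.280×10^-18 J.
λ = hc/ΔE = (6.63×10^-34·3.00×10^8)/1.280×10^-18 = 1.55×10^-7 m = 155 nm.

λ = 155 nm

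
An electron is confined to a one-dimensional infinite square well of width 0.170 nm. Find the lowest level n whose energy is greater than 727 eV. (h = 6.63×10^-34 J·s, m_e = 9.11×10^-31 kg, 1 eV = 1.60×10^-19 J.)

n = 8

E_1 = h²/(8m_eL²) = 2.087×10^-18 J = 13.04 eV.
Need n² > 727/13.04 = 55.75, i.e. n > 7.467.
The smallest integer satisfying this is n = 8.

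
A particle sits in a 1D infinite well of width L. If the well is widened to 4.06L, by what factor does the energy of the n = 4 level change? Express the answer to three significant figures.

E_n ∝ 1/L², so the energy scales by 1/4.06² = 0.0607.

0.0607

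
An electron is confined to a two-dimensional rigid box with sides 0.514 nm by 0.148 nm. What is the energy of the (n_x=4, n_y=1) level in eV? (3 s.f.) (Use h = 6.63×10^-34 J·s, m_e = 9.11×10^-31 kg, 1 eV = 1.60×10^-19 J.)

For a 2D rectangular well E = (h²/8m_e)·Σ n_i²/L_i² = (6.63×10^-34)²/(8·9.11×10^-31) · [4²/(0.514 nm)² + 1²/(0.148 nm)²].
Evaluating gives E = 6.406×10^-18 J = 40.0 eV.

E = 40.0 eV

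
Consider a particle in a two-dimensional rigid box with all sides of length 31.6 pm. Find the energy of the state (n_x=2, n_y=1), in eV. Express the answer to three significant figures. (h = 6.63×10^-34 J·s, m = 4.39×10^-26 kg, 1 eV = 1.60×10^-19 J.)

For a 2D rectangular well E = (h²/8m)·Σ n_i²/L_i² = (6.63×10^-34)²/(8·4.39×10^-26) · [2²/(31.6 pm)² + 1²/(31.6 pm)²].
Evaluating gives E = 6.267×10^-21 J = 0.0392 eV.

E = 0.0392 eV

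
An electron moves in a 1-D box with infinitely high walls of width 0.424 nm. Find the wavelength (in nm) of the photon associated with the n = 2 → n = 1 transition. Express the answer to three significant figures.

λ = 198 nm

E_1 = h²/(8m_eL²) = 3.351×10^-19 J, so ΔE = (2² − 1²)E_1 = 1.005×10^-18 J.
λ = hc/ΔE = (6.626×10^-34·2.998×10^8)/1.005×10^-18 = 1.98×10^-7 m = 198 nm.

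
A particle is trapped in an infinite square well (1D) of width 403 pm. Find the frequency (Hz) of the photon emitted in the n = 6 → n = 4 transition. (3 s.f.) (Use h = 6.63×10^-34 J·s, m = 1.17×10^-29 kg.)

f = 8.72×10^14 Hz

E_1 = h²/(8mL²) = 2.892×10^-20 J and ΔE = (6² − 4²)E_1 = 5.784×10^-19 J.
f = ΔE/h = 5.784×10^-19/6.63×10^-34 = 8.72×10^14 Hz.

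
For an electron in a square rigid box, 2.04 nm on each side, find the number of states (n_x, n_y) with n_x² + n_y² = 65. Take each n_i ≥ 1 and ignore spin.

The level has n_x² + n_y² = 65. The ordered positive-integer solutions are (1, 8), (4, 7), (7, 4), (8, 1).
That gives 4 states.

degeneracy = 4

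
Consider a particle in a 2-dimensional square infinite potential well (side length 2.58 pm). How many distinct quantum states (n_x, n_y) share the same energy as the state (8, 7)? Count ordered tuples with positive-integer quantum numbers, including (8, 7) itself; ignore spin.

degeneracy = 2

The level has n_x² + n_y² = 113. The ordered positive-integer solutions are (7, 8), (8, 7).
That gives 2 states.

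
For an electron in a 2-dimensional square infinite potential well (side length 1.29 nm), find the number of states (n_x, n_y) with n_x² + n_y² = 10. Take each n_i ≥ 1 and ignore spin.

degeneracy = 2

The level has n_x² + n_y² = 10. The ordered positive-integer solutions are (1, 3), (3, 1).
That gives 2 states.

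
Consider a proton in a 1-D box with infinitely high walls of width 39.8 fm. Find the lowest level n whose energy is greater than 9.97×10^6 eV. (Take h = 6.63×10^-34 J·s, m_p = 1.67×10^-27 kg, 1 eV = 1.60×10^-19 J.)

E_1 = h²/(8m_pL²) = 2.077×10^-14 J = 1.298×10^5 eV.
Need n² > 9.97×10^6/1.298×10^5 = 76.81, i.e. n > 8.764.
The smallest integer satisfying this is n = 9.

n = 9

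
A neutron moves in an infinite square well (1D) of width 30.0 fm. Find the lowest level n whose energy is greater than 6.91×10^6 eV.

n = 6

E_1 = h²/(8m_nL²) = 3.640×10^-14 J = 2.272×10^5 eV.
Need n² > 6.91×10^6/2.272×10^5 = 30.41, i.e. n > 5.515.
The smallest integer satisfying this is n = 6.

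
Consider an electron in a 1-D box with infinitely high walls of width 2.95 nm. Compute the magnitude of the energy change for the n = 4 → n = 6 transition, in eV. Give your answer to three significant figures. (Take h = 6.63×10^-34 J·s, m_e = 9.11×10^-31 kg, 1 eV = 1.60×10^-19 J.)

|ΔE| = 0.866 eV

E_1 = h²/(8m_eL²) = 6.931×10^-21 J.
|ΔE| = |4² − 6²|·E_1 = 20·6.931×10^-21 J = 1.386×10^-19 J = 0.866 eV.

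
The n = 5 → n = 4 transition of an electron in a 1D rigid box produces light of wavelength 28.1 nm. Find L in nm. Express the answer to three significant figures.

The photon carries ΔE = hc/λ = 6.626×10^-34·2.998×10^8/2.81×10^-8 m = 7.069×10^-18 J.
Since ΔE = (5² − 4²)E_1, E_1 = 7.854×10^-19 J, and L = h/√(8m_eE_1) = 2.77×10^-10 m = 0.277 nm.

L = 0.277 nm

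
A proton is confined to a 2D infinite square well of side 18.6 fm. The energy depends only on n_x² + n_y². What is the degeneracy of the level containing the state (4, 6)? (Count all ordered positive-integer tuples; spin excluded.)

The level has n_x² + n_y² = 52. The ordered positive-integer solutions are (4, 6), (6, 4).
That gives 2 states.

degeneracy = 2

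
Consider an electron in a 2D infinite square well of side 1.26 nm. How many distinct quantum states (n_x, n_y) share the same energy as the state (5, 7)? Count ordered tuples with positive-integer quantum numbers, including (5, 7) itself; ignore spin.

degeneracy = 2

The level has n_x² + n_y² = 74. The ordered positive-integer solutions are (5, 7), (7, 5).
That gives 2 states.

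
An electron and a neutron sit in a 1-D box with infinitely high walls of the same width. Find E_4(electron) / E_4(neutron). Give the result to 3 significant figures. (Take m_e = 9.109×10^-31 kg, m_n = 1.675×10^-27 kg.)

E_n ∝ 1/m at fixed n and L, so the ratio is m_n/m_e = 1.675×10^-27/9.109×10^-31 = 1.84×10^3.

1.84×10^3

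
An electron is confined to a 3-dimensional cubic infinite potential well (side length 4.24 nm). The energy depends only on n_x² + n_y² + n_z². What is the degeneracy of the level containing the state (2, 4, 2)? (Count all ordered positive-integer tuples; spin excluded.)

degeneracy = 3

The level has n_x² + n_y² + n_z² = 24. The ordered positive-integer solutions are (2, 2, 4), (2, 4, 2), (4, 2, 2).
That gives 3 states.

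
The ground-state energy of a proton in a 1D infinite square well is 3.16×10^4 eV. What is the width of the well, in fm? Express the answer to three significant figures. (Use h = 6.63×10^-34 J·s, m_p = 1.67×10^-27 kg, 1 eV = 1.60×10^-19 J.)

From E_n = n²h²/(8m_pL²), L = n·h/√(8m_pE_n).
E_1 = 3.16×10^4 eV = 5.056×10^-15 J, so L = 1·6.63×10^-34/√(8·1.67×10^-27·5.056×10^-15) = 8.07×10^-14 m = 80.7 fm.

L = 80.7 fm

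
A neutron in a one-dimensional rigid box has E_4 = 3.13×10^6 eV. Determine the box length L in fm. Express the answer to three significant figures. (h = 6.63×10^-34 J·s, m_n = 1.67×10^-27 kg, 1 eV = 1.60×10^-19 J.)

From E_n = n²h²/(8m_nL²), L = n·h/√(8m_nE_n).
E_4 = 3.13×10^6 eV = 5.008×10^-13 J, so L = 4·6.63×10^-34/√(8·1.67×10^-27·5.008×10^-13) = 3.24×10^-14 m = 32.4 fm.

L = 32.4 fm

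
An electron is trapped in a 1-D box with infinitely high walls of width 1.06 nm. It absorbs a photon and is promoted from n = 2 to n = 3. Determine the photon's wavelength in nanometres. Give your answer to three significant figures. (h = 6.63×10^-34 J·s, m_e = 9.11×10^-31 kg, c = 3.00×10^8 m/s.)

λ = 741 nm

E_1 = h²/(8m_eL²) = 5.368×10^-20 J, so ΔE = (3² − 2²)E_1 = 2.684×10^-19 J.
λ = hc/ΔE = (6.63×10^-34·3.00×10^8)/2.684×10^-19 = 7.41×10^-7 m = 741 nm.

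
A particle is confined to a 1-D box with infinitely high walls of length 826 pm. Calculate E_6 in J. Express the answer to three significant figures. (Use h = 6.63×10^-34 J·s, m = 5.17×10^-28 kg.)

E_6 = 5.61×10^-21 J

For an infinite well E_n = n²h²/(8mL²), so E_1 = h²/(8mL²) = (6.63×10^-34)²/(8·5.17×10^-28·(8.26×10^-10 m)²) = 1.558×10^-22 J.
Then E_6 = 6²·E_1 = 36·1.558×10^-22 J = 5.61×10^-21 J.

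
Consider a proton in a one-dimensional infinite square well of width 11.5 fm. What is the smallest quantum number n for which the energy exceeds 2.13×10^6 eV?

n = 2

E_1 = h²/(8m_pL²) = 2.480×10^-13 J = 1.548×10^6 eV.
Need n² > 2.13×10^6/1.548×10^6 = 1.376, i.e. n > 1.173.
The smallest integer satisfying this is n = 2.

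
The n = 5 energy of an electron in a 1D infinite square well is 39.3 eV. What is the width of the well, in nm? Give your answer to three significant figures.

From E_n = n²h²/(8m_eL²), L = n·h/√(8m_eE_n).
E_5 = 39.3 eV = 6.296×10^-18 J, so L = 5·6.626×10^-34/√(8·9.109×10^-31·6.296×10^-18) = 4.89×10^-10 m = 0.489 nm.

L = 0.489 nm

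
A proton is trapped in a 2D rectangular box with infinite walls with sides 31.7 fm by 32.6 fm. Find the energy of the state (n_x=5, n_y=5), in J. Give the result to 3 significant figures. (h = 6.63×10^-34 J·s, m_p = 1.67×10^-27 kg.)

E = 1.59×10^-12 J

For a 2D rectangular well E = (h²/8m_p)·Σ n_i²/L_i² = (6.63×10^-34)²/(8·1.67×10^-27) · [5²/(31.7 fm)² + 5²/(32.6 fm)²].
Evaluating gives E = 1.59×10^-12 J.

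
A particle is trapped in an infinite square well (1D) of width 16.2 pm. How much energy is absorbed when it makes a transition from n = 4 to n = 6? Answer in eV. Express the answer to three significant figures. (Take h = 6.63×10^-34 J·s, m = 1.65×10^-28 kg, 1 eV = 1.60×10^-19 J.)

|ΔE| = 159 eV

E_1 = h²/(8mL²) = 1.269×10^-18 J.
|ΔE| = |4² − 6²|·E_1 = 20·1.269×10^-18 J = 2.538×10^-17 J = 159 eV.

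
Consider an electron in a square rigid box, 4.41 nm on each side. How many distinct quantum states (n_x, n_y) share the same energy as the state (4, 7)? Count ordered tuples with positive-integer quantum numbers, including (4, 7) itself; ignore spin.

degeneracy = 4

The level has n_x² + n_y² = 65. The ordered positive-integer solutions are (1, 8), (4, 7), (7, 4), (8, 1).
That gives 4 states.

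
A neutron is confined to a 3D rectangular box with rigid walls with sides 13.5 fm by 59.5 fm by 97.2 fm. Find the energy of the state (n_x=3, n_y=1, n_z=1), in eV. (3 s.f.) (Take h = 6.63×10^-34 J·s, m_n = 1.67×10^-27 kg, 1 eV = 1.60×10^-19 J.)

For a 3D rectangular well E = (h²/8m_n)·Σ n_i²/L_i² = (6.63×10^-34)²/(8·1.67×10^-27) · [3²/(13.5 fm)² + 1²/(59.5 fm)² + 1²/(97.2 fm)²].
Evaluating gives E = 1.638×10^-12 J = 1.02×10^7 eV.

E = 1.02×10^7 eV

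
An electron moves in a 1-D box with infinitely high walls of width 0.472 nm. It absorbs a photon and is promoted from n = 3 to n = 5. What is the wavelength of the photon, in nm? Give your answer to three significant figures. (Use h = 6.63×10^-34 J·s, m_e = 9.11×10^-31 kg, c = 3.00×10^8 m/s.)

E_1 = h²/(8m_eL²) = 2.707×10^-19 J, so ΔE = (5² − 3²)E_1 = 4.331×10^-18 J.
λ = hc/ΔE = (6.63×10^-34·3.00×10^8)/4.331×10^-18 = 4.59×10^-8 m = 45.9 nm.

λ = 45.9 nm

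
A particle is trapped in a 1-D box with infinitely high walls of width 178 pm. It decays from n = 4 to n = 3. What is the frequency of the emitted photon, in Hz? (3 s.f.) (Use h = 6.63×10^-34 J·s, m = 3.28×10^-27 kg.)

E_1 = h²/(8mL²) = 5.287×10^-22 J and ΔE = (4² − 3²)E_1 = 3.701×10^-21 J.
f = ΔE/h = 3.701×10^-21/6.63×10^-34 = 5.58×10^12 Hz.

f = 5.58×10^12 Hz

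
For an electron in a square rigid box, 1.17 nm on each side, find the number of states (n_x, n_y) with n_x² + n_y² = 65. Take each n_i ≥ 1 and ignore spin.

degeneracy = 4

The level has n_x² + n_y² = 65. The ordered positive-integer solutions are (1, 8), (4, 7), (7, 4), (8, 1).
That gives 4 states.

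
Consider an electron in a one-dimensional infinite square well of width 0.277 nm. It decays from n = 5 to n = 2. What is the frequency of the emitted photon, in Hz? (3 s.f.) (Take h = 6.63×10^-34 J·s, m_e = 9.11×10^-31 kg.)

E_1 = h²/(8m_eL²) = 7.861×10^-19 J and ΔE = (5² − 2²)E_1 = 1.651×10^-17 J.
f = ΔE/h = 1.651×10^-17/6.63×10^-34 = 2.49×10^16 Hz.

f = 2.49×10^16 Hz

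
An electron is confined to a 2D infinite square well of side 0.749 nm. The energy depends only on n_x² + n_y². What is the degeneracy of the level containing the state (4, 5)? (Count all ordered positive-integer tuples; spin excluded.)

degeneracy = 2

The level has n_x² + n_y² = 41. The ordered positive-integer solutions are (4, 5), (5, 4).
That gives 2 states.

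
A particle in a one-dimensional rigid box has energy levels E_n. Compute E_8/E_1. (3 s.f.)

64.0

E_n ∝ n², so E_8/E_1 = 8²/1² = 64/1 = 64.0.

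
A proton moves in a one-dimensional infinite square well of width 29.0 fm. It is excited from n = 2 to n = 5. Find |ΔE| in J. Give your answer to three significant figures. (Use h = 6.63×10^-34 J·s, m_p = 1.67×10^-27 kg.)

|ΔE| = 8.22×10^-13 J

E_1 = h²/(8m_pL²) = 3.912×10^-14 J.
|ΔE| = |2² − 5²|·E_1 = 21·3.912×10^-14 J = 8.22×10^-13 J.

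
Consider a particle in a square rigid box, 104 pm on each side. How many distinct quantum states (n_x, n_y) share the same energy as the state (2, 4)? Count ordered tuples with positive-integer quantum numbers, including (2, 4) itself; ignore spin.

degeneracy = 2

The level has n_x² + n_y² = 20. The ordered positive-integer solutions are (2, 4), (4, 2).
That gives 2 states.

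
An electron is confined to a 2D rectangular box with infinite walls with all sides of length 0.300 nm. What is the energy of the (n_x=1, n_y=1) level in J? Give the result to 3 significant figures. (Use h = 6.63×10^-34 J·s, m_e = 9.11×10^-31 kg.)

For a 2D rectangular well E = (h²/8m_e)·Σ n_i²/L_i² = (6.63×10^-34)²/(8·9.11×10^-31) · [1²/(0.300 nm)² + 1²/(0.300 nm)²].
Evaluating gives E = 1.34×10^-18 J.

E = 1.34×10^-18 J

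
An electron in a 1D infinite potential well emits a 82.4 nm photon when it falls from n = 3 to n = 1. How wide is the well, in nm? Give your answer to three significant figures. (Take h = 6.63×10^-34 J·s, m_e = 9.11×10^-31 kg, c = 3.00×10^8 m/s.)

The photon carries ΔE = hc/λ = 6.63×10^-34·3.00×10^8/8.24×10^-8 m = 2.414×10^-18 J.
Since ΔE = (3² − 1²)E_1, E_1 = 3.018×10^-19 J, and L = h/√(8m_eE_1) = 4.47×10^-10 m = 0.447 nm.

L = 0.447 nm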